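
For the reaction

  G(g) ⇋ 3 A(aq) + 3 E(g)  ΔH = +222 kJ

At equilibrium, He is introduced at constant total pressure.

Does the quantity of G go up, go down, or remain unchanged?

Adding inert gas at constant total pressure expands the volume and lowers every reacting partial pressure. With Δn_gas = 3 − 1 = +2, Q moves away from K toward the side with fewer gas moles, so the system shifts toward the side with more gas moles — to the right.
The net shift is to the right. G is a reactant, so its amount decreases.

decreases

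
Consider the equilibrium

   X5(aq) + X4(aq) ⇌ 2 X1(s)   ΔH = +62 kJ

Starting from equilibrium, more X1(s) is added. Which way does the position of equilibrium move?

no shift

X1 is a pure solid; its activity is 1 regardless of amount, so Q is unaffected — no shift from this change.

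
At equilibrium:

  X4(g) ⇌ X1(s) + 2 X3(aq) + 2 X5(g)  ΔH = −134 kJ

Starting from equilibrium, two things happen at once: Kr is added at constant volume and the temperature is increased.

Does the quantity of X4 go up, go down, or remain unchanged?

At constant volume, adding an inert gas leaves every reacting species' partial pressure unchanged, so Q is unchanged — no shift from this change.
The forward reaction is exothermic. Raising T favours the endothermic direction — shift to the left.
The net shift is to the left. X4 is a reactant, so its amount increases.

increases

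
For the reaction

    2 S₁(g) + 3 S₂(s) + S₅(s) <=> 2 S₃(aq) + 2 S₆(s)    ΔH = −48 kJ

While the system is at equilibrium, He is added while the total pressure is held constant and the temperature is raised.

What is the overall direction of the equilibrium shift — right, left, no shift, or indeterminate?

left

Adding inert gas at constant total pressure expands the volume and lowers every reacting partial pressure. With Δn_gas = 0 − 2 = -2, Q moves away from K toward the side with fewer gas moles, so the system shifts toward the side with more gas moles — to the left.
The forward reaction is exothermic. Raising T favours the endothermic direction — shift to the left.
All effects act in the same direction — net shift to the left.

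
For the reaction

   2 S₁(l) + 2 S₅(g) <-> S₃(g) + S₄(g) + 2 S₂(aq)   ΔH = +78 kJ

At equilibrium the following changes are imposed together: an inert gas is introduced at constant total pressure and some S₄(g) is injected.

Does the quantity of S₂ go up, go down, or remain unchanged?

decreases

Adding inert gas at constant total pressure expands the volume, scaling every reacting partial pressure by the same factor. Δn_gas = 2 − 2 = 0, so Q is unchanged — no shift.
Adding S₄ (g), a product, drives the reaction to the left.
The net shift is to the left. S₂ is a product, so its amount decreases.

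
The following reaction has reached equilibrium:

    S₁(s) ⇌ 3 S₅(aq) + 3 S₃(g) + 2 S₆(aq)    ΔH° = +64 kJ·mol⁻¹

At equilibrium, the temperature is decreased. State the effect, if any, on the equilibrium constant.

decreases

K depends on temperature via the van 't Hoff relation. The forward reaction is endothermic, so lowering T decreases K.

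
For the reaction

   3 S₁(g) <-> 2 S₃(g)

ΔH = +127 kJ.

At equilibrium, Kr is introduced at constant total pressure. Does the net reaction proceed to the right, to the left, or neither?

Adding inert gas at constant total pressure expands the volume and lowers every reacting partial pressure. With Δn_gas = 2 − 3 = -1, Q moves away from K toward the side with fewer gas moles, so the system shifts toward the side with more gas moles — to the left.

left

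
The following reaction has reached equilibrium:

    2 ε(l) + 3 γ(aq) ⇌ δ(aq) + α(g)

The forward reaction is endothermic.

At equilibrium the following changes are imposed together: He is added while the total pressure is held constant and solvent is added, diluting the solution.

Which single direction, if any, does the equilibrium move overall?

cannot be determined

Adding inert gas at constant total pressure expands the volume and lowers every reacting partial pressure. With Δn_gas = 1 − 0 = +1, Q moves away from K toward the side with fewer gas moles, so the system shifts toward the side with more gas moles — to the right.
Dilution lowers every aqueous concentration by the same factor. Δn_aq = 1 − 3 = -2, so the system shifts toward the side with more dissolved moles — to the left.
The individual effects push in opposite directions; without quantitative information the net direction cannot be determined.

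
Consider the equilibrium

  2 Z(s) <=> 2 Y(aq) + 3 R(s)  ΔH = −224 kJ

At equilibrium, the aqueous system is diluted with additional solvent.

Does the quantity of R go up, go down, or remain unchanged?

Dilution lowers every aqueous concentration by the same factor. Δn_aq = 2 − 0 = +2, so the system shifts toward the side with more dissolved moles — to the right.
The net shift is to the right. R is a product, so its amount increases.

increases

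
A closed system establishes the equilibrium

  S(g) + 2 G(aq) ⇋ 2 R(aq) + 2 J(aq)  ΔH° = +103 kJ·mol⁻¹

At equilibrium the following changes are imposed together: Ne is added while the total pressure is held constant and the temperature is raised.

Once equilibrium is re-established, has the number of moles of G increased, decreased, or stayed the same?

Adding inert gas at constant total pressure expands the volume and lowers every reacting partial pressure. With Δn_gas = 0 − 1 = -1, Q moves away from K toward the side with fewer gas moles, so the system shifts toward the side with more gas moles — to the left.
The forward reaction is endothermic. Raising T favours the endothermic direction — shift to the right.
The two effects oppose each other, so the net shift — and hence the change in G — cannot be determined from the given information.

cannot be determined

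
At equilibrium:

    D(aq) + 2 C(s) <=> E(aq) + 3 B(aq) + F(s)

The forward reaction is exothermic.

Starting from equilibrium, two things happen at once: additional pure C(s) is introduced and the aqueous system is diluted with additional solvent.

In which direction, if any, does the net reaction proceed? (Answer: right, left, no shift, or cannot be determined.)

right

C is a pure solid; its activity is 1 regardless of amount, so Q is unaffected — no shift from this change.
Dilution lowers every aqueous concentration by the same factor. Δn_aq = 4 − 1 = +3, so the system shifts toward the side with more dissolved moles — to the right.
Only the nonzero effect(s) matter; the net shift is to the right.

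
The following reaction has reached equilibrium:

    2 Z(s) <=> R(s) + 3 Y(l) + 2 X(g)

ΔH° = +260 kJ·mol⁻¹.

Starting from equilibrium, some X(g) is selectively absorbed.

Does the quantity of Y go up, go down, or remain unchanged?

Removing X (g), a product, drives the reaction to the right.
The net shift is to the right. Y is a product, so its amount increases.

increases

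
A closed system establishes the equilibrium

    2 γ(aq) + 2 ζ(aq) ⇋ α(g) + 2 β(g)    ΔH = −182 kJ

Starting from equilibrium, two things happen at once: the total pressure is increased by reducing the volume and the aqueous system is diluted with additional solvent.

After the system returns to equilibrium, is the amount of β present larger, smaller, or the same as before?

Gas moles: reactants 0, products 3 (Δn_gas = +3). Compression shifts the system toward the side with fewer moles of gas — to the left.
Dilution lowers every aqueous concentration by the same factor. Δn_aq = 0 − 4 = -4, so the system shifts toward the side with more dissolved moles — to the left.
The net shift is to the left. β is a product, so its amount decreases.

decreases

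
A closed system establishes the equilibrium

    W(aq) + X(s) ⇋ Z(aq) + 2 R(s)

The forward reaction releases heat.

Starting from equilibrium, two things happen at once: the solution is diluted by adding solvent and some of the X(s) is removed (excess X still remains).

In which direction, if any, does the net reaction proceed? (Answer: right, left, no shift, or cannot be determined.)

Dilution scales every aqueous concentration by the same factor. Δn_aq = 1 − 1 = 0, so Q is unchanged — no shift.
X is a pure solid; its activity is 1 regardless of amount, so Q is unaffected — no shift from this change.
None of the changes alters Q relative to K, so there is no net shift.

no shift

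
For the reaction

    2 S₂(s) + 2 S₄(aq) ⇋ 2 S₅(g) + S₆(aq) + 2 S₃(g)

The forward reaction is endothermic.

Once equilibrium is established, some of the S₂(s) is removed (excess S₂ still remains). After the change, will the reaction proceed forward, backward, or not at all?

S₂ is a pure solid; its activity is 1 regardless of amount, so Q is unaffected — no shift from this change.

no shift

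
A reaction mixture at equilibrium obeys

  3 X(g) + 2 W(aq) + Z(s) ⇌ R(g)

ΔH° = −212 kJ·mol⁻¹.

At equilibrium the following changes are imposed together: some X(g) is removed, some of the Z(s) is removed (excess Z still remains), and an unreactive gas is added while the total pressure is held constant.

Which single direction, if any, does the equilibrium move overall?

Removing X (g), a reactant, drives the reaction to the left.
Z is a pure solid; its activity is 1 regardless of amount, so Q is unaffected — no shift from this change.
Adding inert gas at constant total pressure expands the volume and lowers every reacting partial pressure. With Δn_gas = 1 − 3 = -2, Q moves away from K toward the side with fewer gas moles, so the system shifts toward the side with more gas moles — to the left.
Only the nonzero effect(s) matter; the net shift is to the left.

left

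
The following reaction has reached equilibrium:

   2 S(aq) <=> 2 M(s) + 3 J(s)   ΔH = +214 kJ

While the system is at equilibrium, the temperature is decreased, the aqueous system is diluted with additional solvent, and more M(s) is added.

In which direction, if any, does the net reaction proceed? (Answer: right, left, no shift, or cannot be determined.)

The forward reaction is endothermic. Lowering T favours the exothermic direction — shift to the left.
Dilution lowers every aqueous concentration by the same factor. Δn_aq = 0 − 2 = -2, so the system shifts toward the side with more dissolved moles — to the left.
M is a pure solid; its activity is 1 regardless of amount, so Q is unaffected — no shift from this change.
Only the nonzero effect(s) matter; the net shift is to the left.

left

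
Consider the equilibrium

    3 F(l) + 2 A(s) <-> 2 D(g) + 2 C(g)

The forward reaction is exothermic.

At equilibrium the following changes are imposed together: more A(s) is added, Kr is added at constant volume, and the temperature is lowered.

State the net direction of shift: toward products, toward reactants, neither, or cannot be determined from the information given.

right

A is a pure solid; its activity is 1 regardless of amount, so Q is unaffected — no shift from this change.
At constant volume, adding an inert gas leaves every reacting species' partial pressure unchanged, so Q is unchanged — no shift from this change.
The forward reaction is exothermic. Lowering T favours the exothermic direction — shift to the right.
Only the nonzero effect(s) matter; the net shift is to the right.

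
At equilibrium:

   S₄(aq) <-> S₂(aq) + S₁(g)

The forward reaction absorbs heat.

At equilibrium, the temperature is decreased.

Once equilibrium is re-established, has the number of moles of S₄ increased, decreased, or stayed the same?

The forward reaction is endothermic. Lowering T favours the exothermic direction — shift to the left.
The net shift is to the left. S₄ is a reactant, so its amount increases.

increases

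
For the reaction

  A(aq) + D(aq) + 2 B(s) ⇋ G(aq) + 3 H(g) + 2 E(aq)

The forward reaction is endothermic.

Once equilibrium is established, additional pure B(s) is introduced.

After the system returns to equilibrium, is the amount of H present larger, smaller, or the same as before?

unchanged

B is a pure solid; its activity is 1 regardless of amount, so Q is unaffected — no shift from this change.
No net shift occurs, so the amount of H is unchanged.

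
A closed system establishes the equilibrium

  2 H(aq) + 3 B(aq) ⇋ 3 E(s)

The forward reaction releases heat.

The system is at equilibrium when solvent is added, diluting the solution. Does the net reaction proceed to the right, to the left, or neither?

Dilution lowers every aqueous concentration by the same factor. Δn_aq = 0 − 5 = -5, so the system shifts toward the side with more dissolved moles — to the left.

left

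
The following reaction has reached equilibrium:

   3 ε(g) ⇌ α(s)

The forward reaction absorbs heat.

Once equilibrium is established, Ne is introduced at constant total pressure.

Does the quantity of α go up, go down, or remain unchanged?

decreases

Adding inert gas at constant total pressure expands the volume and lowers every reacting partial pressure. With Δn_gas = 0 − 3 = -3, Q moves away from K toward the side with fewer gas moles, so the system shifts toward the side with more gas moles — to the left.
The net shift is to the left. α is a product, so its amount decreases.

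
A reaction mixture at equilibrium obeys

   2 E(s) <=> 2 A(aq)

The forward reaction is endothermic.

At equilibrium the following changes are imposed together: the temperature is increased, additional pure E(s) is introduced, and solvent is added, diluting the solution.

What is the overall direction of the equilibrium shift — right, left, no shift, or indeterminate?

The forward reaction is endothermic. Raising T favours the endothermic direction — shift to the right.
E is a pure solid; its activity is 1 regardless of amount, so Q is unaffected — no shift from this change.
Dilution lowers every aqueous concentration by the same factor. Δn_aq = 2 − 0 = +2, so the system shifts toward the side with more dissolved moles — to the right.
Only the nonzero effect(s) matter; the net shift is to the right.

right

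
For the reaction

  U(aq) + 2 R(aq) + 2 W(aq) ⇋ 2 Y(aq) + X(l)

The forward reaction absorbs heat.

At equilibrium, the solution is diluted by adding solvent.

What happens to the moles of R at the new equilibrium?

increases

Dilution lowers every aqueous concentration by the same factor. Δn_aq = 2 − 5 = -3, so the system shifts toward the side with more dissolved moles — to the left.
The net shift is to the left. R is a reactant, so its amount increases.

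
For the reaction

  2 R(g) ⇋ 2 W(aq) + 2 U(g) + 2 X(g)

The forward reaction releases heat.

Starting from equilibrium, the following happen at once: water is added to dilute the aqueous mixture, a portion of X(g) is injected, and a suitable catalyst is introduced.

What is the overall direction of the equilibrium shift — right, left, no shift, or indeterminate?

cannot be determined

Dilution lowers every aqueous concentration by the same factor. Δn_aq = 2 − 0 = +2, so the system shifts toward the side with more dissolved moles — to the right.
Adding X (g), a product, drives the reaction to the left.
A catalyst speeds both forward and reverse rates equally; it changes neither Q nor K — no shift from this change.
The individual effects push in opposite directions; without quantitative information the net direction cannot be determined.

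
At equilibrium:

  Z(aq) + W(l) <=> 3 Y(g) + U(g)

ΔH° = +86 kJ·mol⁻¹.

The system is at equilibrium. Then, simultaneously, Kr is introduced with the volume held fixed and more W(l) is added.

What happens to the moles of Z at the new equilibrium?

unchanged

At constant volume, adding an inert gas leaves every reacting species' partial pressure unchanged, so Q is unchanged — no shift from this change.
W is a pure liquid; its activity is 1 regardless of amount, so Q is unaffected — no shift from this change.
No net shift occurs, so the amount of Z is unchanged.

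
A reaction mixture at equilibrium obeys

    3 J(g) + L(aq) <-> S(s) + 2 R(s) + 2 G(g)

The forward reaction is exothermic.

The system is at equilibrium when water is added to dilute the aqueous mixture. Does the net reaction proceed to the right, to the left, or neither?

Dilution lowers every aqueous concentration by the same factor. Δn_aq = 0 − 1 = -1, so the system shifts toward the side with more dissolved moles — to the left.

left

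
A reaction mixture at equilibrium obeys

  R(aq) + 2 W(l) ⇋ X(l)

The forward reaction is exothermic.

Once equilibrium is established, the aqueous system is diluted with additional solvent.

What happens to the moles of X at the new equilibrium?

decreases

Dilution lowers every aqueous concentration by the same factor. Δn_aq = 0 − 1 = -1, so the system shifts toward the side with more dissolved moles — to the left.
The net shift is to the left. X is a product, so its amount decreases.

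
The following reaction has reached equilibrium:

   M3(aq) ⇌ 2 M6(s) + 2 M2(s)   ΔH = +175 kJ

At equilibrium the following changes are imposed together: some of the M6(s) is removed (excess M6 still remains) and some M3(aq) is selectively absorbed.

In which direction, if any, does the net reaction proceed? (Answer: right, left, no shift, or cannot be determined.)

left

M6 is a pure solid; its activity is 1 regardless of amount, so Q is unaffected — no shift from this change.
Removing M3 (aq), a reactant, drives the reaction to the left.
Only the nonzero effect(s) matter; the net shift is to the left.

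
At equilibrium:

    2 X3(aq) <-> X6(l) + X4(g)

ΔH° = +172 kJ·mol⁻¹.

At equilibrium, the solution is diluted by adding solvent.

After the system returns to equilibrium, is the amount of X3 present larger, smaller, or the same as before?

Dilution lowers every aqueous concentration by the same factor. Δn_aq = 0 − 2 = -2, so the system shifts toward the side with more dissolved moles — to the left.
The net shift is to the left. X3 is a reactant, so its amount increases.

increases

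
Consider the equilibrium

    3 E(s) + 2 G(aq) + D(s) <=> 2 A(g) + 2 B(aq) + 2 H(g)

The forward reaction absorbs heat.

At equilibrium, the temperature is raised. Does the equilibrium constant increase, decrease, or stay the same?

increases

K depends on temperature via the van 't Hoff relation. The forward reaction is endothermic, so raising T increases K.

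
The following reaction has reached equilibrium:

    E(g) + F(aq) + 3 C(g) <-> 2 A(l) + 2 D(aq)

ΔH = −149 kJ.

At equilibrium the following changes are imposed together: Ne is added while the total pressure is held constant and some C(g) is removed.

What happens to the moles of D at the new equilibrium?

decreases

Adding inert gas at constant total pressure expands the volume and lowers every reacting partial pressure. With Δn_gas = 0 − 4 = -4, Q moves away from K toward the side with fewer gas moles, so the system shifts toward the side with more gas moles — to the left.
Removing C (g), a reactant, drives the reaction to the left.
The net shift is to the left. D is a product, so its amount decreases.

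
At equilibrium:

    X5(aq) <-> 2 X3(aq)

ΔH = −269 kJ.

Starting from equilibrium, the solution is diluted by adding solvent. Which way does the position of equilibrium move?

right

Dilution lowers every aqueous concentration by the same factor. Δn_aq = 2 − 1 = +1, so the system shifts toward the side with more dissolved moles — to the right.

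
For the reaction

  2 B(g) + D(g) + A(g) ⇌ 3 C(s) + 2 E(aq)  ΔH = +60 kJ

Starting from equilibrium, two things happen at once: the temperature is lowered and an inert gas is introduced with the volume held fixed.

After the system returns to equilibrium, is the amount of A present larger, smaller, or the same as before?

The forward reaction is endothermic. Lowering T favours the exothermic direction — shift to the left.
At constant volume, adding an inert gas leaves every reacting species' partial pressure unchanged, so Q is unchanged — no shift from this change.
The net shift is to the left. A is a reactant, so its amount increases.

increases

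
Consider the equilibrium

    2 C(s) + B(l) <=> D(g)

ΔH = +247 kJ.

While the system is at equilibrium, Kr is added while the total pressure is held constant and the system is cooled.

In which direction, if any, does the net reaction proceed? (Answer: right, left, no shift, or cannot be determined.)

Adding inert gas at constant total pressure expands the volume and lowers every reacting partial pressure. With Δn_gas = 1 − 0 = +1, Q moves away from K toward the side with fewer gas moles, so the system shifts toward the side with more gas moles — to the right.
The forward reaction is endothermic. Lowering T favours the exothermic direction — shift to the left.
The individual effects push in opposite directions; without quantitative information the net direction cannot be determined.

cannot be determined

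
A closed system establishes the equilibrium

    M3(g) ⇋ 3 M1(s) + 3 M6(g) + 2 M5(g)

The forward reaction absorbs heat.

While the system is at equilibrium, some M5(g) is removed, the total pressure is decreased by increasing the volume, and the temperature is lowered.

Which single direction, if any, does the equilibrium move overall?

cannot be determined

Removing M5 (g), a product, drives the reaction to the right.
Gas moles: reactants 1, products 5 (Δn_gas = +4). Expansion shifts the system toward the side with more moles of gas — to the right.
The forward reaction is endothermic. Lowering T favours the exothermic direction — shift to the left.
The individual effects push in opposite directions; without quantitative information the net direction cannot be determined.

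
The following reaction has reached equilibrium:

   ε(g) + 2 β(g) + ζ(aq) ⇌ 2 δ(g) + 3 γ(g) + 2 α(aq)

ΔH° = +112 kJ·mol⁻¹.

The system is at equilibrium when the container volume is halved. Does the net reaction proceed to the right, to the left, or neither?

Gas moles: reactants 3, products 5 (Δn_gas = +2). Compression shifts the system toward the side with fewer moles of gas — to the left.

left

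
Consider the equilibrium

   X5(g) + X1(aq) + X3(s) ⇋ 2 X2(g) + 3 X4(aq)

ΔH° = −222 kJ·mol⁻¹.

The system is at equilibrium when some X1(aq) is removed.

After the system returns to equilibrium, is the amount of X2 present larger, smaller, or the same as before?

Removing X1 (aq), a reactant, drives the reaction to the left.
The net shift is to the left. X2 is a product, so its amount decreases.

decreases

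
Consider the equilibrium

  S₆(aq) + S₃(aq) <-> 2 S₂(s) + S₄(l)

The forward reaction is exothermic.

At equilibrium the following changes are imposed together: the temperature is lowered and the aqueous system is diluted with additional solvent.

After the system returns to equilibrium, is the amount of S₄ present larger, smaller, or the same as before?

cannot be determined

The forward reaction is exothermic. Lowering T favours the exothermic direction — shift to the right.
Dilution lowers every aqueous concentration by the same factor. Δn_aq = 0 − 2 = -2, so the system shifts toward the side with more dissolved moles — to the left.
The two effects oppose each other, so the net shift — and hence the change in S₄ — cannot be determined from the given information.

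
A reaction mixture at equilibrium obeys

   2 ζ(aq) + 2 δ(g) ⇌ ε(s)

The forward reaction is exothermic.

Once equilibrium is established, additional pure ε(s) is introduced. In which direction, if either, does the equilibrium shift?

ε is a pure solid; its activity is 1 regardless of amount, so Q is unaffected — no shift from this change.

no shift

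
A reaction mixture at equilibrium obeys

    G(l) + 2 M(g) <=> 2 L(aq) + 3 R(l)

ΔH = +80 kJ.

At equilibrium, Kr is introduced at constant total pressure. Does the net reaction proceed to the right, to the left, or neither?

Adding inert gas at constant total pressure expands the volume and lowers every reacting partial pressure. With Δn_gas = 0 − 2 = -2, Q moves away from K toward the side with fewer gas moles, so the system shifts toward the side with more gas moles — to the left.

left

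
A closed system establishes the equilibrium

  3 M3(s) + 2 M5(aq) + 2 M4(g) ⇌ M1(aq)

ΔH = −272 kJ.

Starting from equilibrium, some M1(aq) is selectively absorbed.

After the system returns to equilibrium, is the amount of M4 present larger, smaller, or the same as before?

Removing M1 (aq), a product, drives the reaction to the right.
The net shift is to the right. M4 is a reactant, so its amount decreases.

decreases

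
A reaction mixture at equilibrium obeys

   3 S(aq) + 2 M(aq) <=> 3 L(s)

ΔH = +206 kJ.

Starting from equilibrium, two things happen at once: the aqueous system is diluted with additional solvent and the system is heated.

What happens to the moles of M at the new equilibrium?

cannot be determined

Dilution lowers every aqueous concentration by the same factor. Δn_aq = 0 − 5 = -5, so the system shifts toward the side with more dissolved moles — to the left.
The forward reaction is endothermic. Raising T favours the endothermic direction — shift to the right.
The two effects oppose each other, so the net shift — and hence the change in M — cannot be determined from the given information.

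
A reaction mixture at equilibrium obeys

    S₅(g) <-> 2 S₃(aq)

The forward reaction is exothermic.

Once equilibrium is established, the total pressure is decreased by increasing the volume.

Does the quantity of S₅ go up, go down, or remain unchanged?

increases

Gas moles: reactants 1, products 0 (Δn_gas = -1). Expansion shifts the system toward the side with more moles of gas — to the left.
The net shift is to the left. S₅ is a reactant, so its amount increases.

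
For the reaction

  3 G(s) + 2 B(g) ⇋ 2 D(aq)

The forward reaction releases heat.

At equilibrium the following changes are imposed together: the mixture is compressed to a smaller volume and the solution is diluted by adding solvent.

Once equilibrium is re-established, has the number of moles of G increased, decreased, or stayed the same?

Gas moles: reactants 2, products 0 (Δn_gas = -2). Compression shifts the system toward the side with fewer moles of gas — to the right.
Dilution lowers every aqueous concentration by the same factor. Δn_aq = 2 − 0 = +2, so the system shifts toward the side with more dissolved moles — to the right.
The net shift is to the right. G is a reactant, so its amount decreases.

decreases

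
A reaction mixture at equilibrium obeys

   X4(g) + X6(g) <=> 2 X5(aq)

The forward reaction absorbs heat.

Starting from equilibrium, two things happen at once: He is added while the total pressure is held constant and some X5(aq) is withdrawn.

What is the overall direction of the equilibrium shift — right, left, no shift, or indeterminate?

cannot be determined

Adding inert gas at constant total pressure expands the volume and lowers every reacting partial pressure. With Δn_gas = 0 − 2 = -2, Q moves away from K toward the side with fewer gas moles, so the system shifts toward the side with more gas moles — to the left.
Removing X5 (aq), a product, drives the reaction to the right.
The individual effects push in opposite directions; without quantitative information the net direction cannot be determined.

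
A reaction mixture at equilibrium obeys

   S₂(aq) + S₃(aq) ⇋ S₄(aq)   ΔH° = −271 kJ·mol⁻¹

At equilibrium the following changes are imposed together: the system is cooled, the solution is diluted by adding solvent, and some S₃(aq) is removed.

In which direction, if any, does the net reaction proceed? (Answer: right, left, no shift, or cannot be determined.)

cannot be determined

The forward reaction is exothermic. Lowering T favours the exothermic direction — shift to the right.
Dilution lowers every aqueous concentration by the same factor. Δn_aq = 1 − 2 = -1, so the system shifts toward the side with more dissolved moles — to the left.
Removing S₃ (aq), a reactant, drives the reaction to the left.
The individual effects push in opposite directions; without quantitative information the net direction cannot be determined.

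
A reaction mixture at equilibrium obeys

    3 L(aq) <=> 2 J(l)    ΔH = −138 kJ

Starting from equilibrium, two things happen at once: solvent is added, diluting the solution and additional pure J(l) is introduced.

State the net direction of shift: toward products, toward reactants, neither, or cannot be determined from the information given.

left

Dilution lowers every aqueous concentration by the same factor. Δn_aq = 0 − 3 = -3, so the system shifts toward the side with more dissolved moles — to the left.
J is a pure liquid; its activity is 1 regardless of amount, so Q is unaffected — no shift from this change.
Only the nonzero effect(s) matter; the net shift is to the left.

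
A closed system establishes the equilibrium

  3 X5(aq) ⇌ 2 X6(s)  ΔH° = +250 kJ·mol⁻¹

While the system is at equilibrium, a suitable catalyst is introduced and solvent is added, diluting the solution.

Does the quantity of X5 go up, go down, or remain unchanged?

increases

A catalyst speeds both forward and reverse rates equally; it changes neither Q nor K — no shift from this change.
Dilution lowers every aqueous concentration by the same factor. Δn_aq = 0 − 3 = -3, so the system shifts toward the side with more dissolved moles — to the left.
The net shift is to the left. X5 is a reactant, so its amount increases.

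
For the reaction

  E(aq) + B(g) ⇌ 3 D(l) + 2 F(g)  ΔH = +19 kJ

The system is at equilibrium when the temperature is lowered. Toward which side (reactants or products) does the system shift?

left

The forward reaction is endothermic. Lowering T favours the exothermic direction — shift to the left.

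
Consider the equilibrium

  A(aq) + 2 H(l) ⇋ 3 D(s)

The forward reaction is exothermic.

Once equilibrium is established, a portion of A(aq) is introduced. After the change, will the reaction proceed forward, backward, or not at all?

right

Adding A (aq), a reactant, drives the reaction to the right.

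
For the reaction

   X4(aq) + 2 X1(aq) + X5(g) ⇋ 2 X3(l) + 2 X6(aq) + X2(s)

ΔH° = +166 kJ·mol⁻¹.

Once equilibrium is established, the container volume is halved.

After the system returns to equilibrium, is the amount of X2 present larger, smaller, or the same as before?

Gas moles: reactants 1, products 0 (Δn_gas = -1). Compression shifts the system toward the side with fewer moles of gas — to the right.
The net shift is to the right. X2 is a product, so its amount increases.

increases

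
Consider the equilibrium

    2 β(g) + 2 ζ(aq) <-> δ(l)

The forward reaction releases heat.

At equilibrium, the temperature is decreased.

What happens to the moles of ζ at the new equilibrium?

The forward reaction is exothermic. Lowering T favours the exothermic direction — shift to the right.
The net shift is to the right. ζ is a reactant, so its amount decreases.

decreases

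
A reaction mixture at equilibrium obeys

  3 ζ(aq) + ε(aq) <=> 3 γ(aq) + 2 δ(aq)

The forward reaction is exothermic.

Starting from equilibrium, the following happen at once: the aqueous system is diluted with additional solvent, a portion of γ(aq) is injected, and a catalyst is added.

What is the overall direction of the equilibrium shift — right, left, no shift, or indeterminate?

cannot be determined

Dilution lowers every aqueous concentration by the same factor. Δn_aq = 5 − 4 = +1, so the system shifts toward the side with more dissolved moles — to the right.
Adding γ (aq), a product, drives the reaction to the left.
A catalyst speeds both forward and reverse rates equally; it changes neither Q nor K — no shift from this change.
The individual effects push in opposite directions; without quantitative information the net direction cannot be determined.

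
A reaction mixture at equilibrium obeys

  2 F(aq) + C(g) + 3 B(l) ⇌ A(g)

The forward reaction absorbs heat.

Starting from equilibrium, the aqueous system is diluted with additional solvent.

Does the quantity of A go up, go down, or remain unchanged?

decreases

Dilution lowers every aqueous concentration by the same factor. Δn_aq = 0 − 2 = -2, so the system shifts toward the side with more dissolved moles — to the left.
The net shift is to the left. A is a product, so its amount decreases.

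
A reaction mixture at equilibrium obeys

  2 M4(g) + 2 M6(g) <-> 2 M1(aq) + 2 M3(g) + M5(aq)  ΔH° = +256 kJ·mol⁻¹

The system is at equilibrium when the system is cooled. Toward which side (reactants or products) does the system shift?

The forward reaction is endothermic. Lowering T favours the exothermic direction — shift to the left.

left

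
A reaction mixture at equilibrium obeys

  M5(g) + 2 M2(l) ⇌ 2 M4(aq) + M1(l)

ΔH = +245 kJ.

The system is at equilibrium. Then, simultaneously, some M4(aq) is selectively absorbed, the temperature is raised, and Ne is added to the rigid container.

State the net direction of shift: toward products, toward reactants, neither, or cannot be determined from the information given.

Removing M4 (aq), a product, drives the reaction to the right.
The forward reaction is endothermic. Raising T favours the endothermic direction — shift to the right.
At constant volume, adding an inert gas leaves every reacting species' partial pressure unchanged, so Q is unchanged — no shift from this change.
Only the nonzero effect(s) matter; the net shift is to the right.

right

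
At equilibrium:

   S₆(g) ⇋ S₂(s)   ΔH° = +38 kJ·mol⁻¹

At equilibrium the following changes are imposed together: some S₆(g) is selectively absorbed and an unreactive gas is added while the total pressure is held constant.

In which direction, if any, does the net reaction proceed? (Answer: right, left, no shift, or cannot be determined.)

Removing S₆ (g), a reactant, drives the reaction to the left.
Adding inert gas at constant total pressure expands the volume and lowers every reacting partial pressure. With Δn_gas = 0 − 1 = -1, Q moves away from K toward the side with fewer gas moles, so the system shifts toward the side with more gas moles — to the left.
All effects act in the same direction — net shift to the left.

left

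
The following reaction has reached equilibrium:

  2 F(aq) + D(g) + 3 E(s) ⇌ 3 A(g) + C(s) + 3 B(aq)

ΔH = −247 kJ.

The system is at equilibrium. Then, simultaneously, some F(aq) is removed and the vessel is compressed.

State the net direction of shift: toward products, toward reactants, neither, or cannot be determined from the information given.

Removing F (aq), a reactant, drives the reaction to the left.
Gas moles: reactants 1, products 3 (Δn_gas = +2). Compression shifts the system toward the side with fewer moles of gas — to the left.
All effects act in the same direction — net shift to the left.

left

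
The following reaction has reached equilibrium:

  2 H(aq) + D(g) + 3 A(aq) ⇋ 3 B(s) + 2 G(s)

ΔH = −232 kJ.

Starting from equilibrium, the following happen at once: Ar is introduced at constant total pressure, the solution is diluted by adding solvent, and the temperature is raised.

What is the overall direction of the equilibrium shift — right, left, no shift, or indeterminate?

Adding inert gas at constant total pressure expands the volume and lowers every reacting partial pressure. With Δn_gas = 0 − 1 = -1, Q moves away from K toward the side with fewer gas moles, so the system shifts toward the side with more gas moles — to the left.
Dilution lowers every aqueous concentration by the same factor. Δn_aq = 0 − 5 = -5, so the system shifts toward the side with more dissolved moles — to the left.
The forward reaction is exothermic. Raising T favours the endothermic direction — shift to the left.
All effects act in the same direction — net shift to the left.

left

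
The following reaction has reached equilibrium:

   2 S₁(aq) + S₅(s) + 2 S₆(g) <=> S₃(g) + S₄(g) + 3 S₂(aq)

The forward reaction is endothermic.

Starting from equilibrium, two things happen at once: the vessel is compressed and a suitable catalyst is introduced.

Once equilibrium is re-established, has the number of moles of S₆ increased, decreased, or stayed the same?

Gas moles: reactants 2, products 2. Δn_gas = 0, so a volume change leaves Q equal to K — no shift from this change.
A catalyst speeds both forward and reverse rates equally; it changes neither Q nor K — no shift from this change.
No net shift occurs, so the amount of S₆ is unchanged.

unchanged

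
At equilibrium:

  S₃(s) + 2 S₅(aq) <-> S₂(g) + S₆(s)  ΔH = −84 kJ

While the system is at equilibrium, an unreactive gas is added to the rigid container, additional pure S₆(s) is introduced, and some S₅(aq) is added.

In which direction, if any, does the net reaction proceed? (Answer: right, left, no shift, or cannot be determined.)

At constant volume, adding an inert gas leaves every reacting species' partial pressure unchanged, so Q is unchanged — no shift from this change.
S₆ is a pure solid; its activity is 1 regardless of amount, so Q is unaffected — no shift from this change.
Adding S₅ (aq), a reactant, drives the reaction to the right.
Only the nonzero effect(s) matter; the net shift is to the right.

right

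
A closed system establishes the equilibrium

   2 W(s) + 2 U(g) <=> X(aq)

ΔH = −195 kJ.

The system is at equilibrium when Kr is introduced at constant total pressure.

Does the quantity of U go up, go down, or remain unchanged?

Adding inert gas at constant total pressure expands the volume and lowers every reacting partial pressure. With Δn_gas = 0 − 2 = -2, Q moves away from K toward the side with fewer gas moles, so the system shifts toward the side with more gas moles — to the left.
The net shift is to the left. U is a reactant, so its amount increases.

increases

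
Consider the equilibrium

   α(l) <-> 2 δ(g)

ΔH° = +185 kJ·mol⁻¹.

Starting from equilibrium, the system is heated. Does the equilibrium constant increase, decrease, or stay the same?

increases

K depends on temperature via the van 't Hoff relation. The forward reaction is endothermic, so raising T increases K.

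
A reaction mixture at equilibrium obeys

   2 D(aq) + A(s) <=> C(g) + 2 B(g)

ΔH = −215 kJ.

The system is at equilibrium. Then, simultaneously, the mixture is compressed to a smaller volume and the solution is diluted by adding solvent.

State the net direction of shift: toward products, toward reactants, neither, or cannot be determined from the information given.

Gas moles: reactants 0, products 3 (Δn_gas = +3). Compression shifts the system toward the side with fewer moles of gas — to the left.
Dilution lowers every aqueous concentration by the same factor. Δn_aq = 0 − 2 = -2, so the system shifts toward the side with more dissolved moles — to the left.
All effects act in the same direction — net shift to the left.

left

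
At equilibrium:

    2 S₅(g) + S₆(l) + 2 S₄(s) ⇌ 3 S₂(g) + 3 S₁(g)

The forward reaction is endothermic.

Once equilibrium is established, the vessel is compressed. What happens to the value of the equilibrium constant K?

The equilibrium constant depends only on temperature. This perturbation may move the position of equilibrium, but since T is unchanged, K itself is unchanged.

unchanged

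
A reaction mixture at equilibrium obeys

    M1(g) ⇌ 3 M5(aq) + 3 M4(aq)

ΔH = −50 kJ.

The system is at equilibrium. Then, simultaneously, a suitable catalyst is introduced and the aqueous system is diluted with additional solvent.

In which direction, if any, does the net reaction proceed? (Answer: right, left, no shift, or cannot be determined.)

A catalyst speeds both forward and reverse rates equally; it changes neither Q nor K — no shift from this change.
Dilution lowers every aqueous concentration by the same factor. Δn_aq = 6 − 0 = +6, so the system shifts toward the side with more dissolved moles — to the right.
Only the nonzero effect(s) matter; the net shift is to the right.

right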